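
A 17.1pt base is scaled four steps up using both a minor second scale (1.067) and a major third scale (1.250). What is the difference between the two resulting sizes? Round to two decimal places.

19.58pt

Minor second: 17.1 × 1.067⁴ = 22.1643pt
Major third: 17.1 × 1.250⁴ = 41.7480pt
Difference: 41.7480 − 22.1643 = 19.5837pt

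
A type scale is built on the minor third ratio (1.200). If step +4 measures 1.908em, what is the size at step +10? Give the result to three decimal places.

1.908 × 1.200⁶ = 1.908 × 2.98598 ≈ 5.697

5.697em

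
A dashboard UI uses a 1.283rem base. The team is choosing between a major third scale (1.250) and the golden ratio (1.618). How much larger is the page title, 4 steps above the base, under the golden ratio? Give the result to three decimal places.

5.661rem

Major third: 1.283 × 1.250⁴ = 3.13232rem
Golden ratio: 1.283 × 1.618⁴ = 8.79307rem
Difference: 8.79307 − 3.13232 = 5.66075rem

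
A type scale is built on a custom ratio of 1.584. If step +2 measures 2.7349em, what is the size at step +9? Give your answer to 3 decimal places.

The gap is 9 − (2) = 7 steps, so the factor is 1.584^7.
2.7349 × 1.584⁷ = 2.7349 × 25.01994 ≈ 68.427

68.427em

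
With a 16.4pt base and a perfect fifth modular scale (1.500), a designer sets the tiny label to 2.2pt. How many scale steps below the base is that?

1.500ⁿ = 16.4 / 2.2 = 7.4545
n = ln(7.4545) / ln(1.500) = 2.0088 / 0.4055 ≈ 4.95

5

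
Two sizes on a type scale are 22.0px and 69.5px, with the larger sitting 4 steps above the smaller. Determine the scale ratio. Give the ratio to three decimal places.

1.333

r⁴ = 69.5 / 22.0, so r = (69.5/22.0)^(1/4).
r = 3.1591^(1/4) ≈ 1.3332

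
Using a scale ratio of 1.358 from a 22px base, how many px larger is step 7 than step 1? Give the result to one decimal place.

Step 1: 22.0 × 1.358 = 29.876px
Step 7: 22.0 × 1.358⁷ = 187.379px
Difference: 187.379 − 29.876 = 157.503px

157.5px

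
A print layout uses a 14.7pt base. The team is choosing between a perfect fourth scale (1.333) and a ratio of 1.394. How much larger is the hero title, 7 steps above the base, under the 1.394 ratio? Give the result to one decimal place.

Perfect fourth: 14.7 × 1.333⁷ = 109.933pt
At 1.394: 14.7 × 1.394⁷ = 150.368pt
Difference: 150.368 − 109.933 = 40.435pt

40.4pt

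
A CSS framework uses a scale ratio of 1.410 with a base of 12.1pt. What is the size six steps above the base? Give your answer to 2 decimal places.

12.1 × 1.410⁶ = 12.1 × 7.85805 ≈ 95.08

95.08pt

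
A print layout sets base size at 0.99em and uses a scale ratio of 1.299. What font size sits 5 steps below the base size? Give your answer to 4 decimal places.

0.2677em

0.99 ÷ 1.299⁵ = 0.99 ÷ 3.69867 ≈ 0.2677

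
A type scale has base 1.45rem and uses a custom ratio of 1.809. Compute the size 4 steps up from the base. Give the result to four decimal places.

A modular type scale is a geometric sequence: sizeₙ = base × rⁿ.
1.45 × 1.809⁴ = 1.45 × 10.70913 ≈ 15.5282

15.5282rem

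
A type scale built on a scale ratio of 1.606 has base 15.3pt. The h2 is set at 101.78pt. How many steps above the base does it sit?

4

1.606ⁿ = 101.78 / 15.3 = 6.6523
n = ln(6.6523) / ln(1.606) = 1.8950 / 0.4737 ≈ 4.00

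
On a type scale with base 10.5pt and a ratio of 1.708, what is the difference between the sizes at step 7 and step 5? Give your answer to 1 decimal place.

Step 5: 10.5 × 1.708⁵ = 152.626pt
Step 7: 10.5 × 1.708⁷ = 445.250pt
Difference: 445.250 − 152.626 = 292.624pt

292.6pt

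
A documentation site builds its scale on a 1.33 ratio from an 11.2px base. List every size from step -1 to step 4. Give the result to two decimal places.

Step -1: 11.2 ÷ 1.33 = 8.42
Step 0: 11.2px
Step 1: 11.2 × 1.33 = 14.90
Step 2: 11.2 × 1.33² = 19.81
Step 3: 11.2 × 1.33³ = 26.35
Step 4: 11.2 × 1.33⁴ = 35.04

8.42px, 11.20px, 14.90px, 19.81px, 26.35px, 35.04px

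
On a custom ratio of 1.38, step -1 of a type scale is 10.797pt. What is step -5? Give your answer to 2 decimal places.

2.98pt

10.797 ÷ 1.38⁴ = 10.797 ÷ 3.62674 ≈ 2.977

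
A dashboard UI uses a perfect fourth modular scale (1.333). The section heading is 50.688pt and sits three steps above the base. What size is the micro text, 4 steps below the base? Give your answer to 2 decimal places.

Moving from step +3 to step -4 is 7 steps down, so divide by r⁷.
50.688 ÷ 1.333⁷ = 50.688 ÷ 7.47844 ≈ 6.778

6.78pt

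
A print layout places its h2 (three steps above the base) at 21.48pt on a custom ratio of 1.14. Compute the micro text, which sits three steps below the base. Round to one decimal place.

9.8pt

21.48 ÷ 1.14⁶ = 21.48 ÷ 2.19497 ≈ 9.786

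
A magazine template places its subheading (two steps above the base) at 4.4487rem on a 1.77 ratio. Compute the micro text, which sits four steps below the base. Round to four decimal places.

4.4487 ÷ 1.77⁶ = 4.4487 ÷ 30.74961 ≈ 0.1447

0.1447rem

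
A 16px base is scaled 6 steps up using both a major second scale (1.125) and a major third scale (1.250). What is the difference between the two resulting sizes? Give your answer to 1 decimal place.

Major second: 16.0 × 1.125⁶ = 32.437px
Major third: 16.0 × 1.250⁶ = 61.035px
Difference: 61.035 − 32.437 = 28.598px

28.6px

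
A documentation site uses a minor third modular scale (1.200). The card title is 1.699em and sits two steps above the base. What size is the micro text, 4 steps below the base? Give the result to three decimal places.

1.699 ÷ 1.200⁶ = 1.699 ÷ 2.98598 ≈ 0.569

0.569em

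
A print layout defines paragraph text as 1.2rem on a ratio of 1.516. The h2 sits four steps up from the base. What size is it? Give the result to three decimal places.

6.338rem

1.2 × 1.516⁴ = 1.2 × 5.28198 ≈ 6.338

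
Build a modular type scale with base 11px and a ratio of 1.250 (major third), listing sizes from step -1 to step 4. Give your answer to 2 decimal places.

Step -1: 11.0 ÷ 1.250 = 8.80
Step 0: 11px
Step 1: 11.0 × 1.250 = 13.75
Step 2: 11.0 × 1.250² = 17.19
Step 3: 11.0 × 1.250³ = 21.48
Step 4: 11.0 × 1.250⁴ = 26.86

8.80px, 11.00px, 13.75px, 17.19px, 21.48px, 26.86px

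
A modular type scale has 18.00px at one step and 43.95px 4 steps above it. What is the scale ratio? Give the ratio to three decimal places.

r⁴ = 43.95 / 18.00, so r = (43.95/18.00)^(1/4).
r = 2.4417^(1/4) ≈ 1.2500

1.250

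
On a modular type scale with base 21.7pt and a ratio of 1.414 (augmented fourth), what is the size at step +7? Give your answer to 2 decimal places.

245.25pt

21.7 × 1.414⁷ = 21.7 × 11.30175 ≈ 245.25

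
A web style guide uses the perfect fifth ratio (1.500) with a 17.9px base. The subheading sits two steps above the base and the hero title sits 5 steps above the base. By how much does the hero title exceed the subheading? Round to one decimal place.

Step 2: 17.9 × 1.500² = 40.275px
Step 5: 17.9 × 1.500⁵ = 135.928px
Difference: 135.928 − 40.275 = 95.653px

95.7px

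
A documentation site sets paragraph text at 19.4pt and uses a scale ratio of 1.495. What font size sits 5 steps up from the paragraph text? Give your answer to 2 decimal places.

Each step on a modular scale multiplies by the ratio, so the size n steps from the base is base × ratioⁿ.
19.4 × 1.495⁵ = 19.4 × 7.46803 ≈ 144.88

144.88pt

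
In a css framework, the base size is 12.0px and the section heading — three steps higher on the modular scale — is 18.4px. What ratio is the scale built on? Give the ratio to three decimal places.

1.153

The ratio satisfies 12.0 × r³ = 18.4, so r = (18.4 / 12.0)^(1/3).
r = 1.5333^(1/3) ≈ 1.1531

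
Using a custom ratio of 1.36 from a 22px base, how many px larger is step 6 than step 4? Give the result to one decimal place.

Step 4: 22.0 × 1.36⁴ = 75.262px
Step 6: 22.0 × 1.36⁶ = 139.205px
Difference: 139.205 − 75.262 = 63.943px

63.9px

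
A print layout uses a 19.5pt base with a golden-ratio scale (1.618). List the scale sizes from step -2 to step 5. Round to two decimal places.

7.45pt, 12.05pt, 19.50pt, 31.55pt, 51.05pt, 82.60pt, 133.64pt, 216.24pt

Step -2: 19.5 ÷ 1.618² = 7.45
Step -1: 19.5 ÷ 1.618 = 12.05
Step 0: 19.5pt
Step 1: 19.5 × 1.618 = 31.55
Step 2: 19.5 × 1.618² = 51.05
Step 3: 19.5 × 1.618³ = 82.60
Step 4: 19.5 × 1.618⁴ = 133.64
Step 5: 19.5 × 1.618⁵ = 216.24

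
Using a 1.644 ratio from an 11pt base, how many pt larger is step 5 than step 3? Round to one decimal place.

83.2pt

Step 3: 11.0 × 1.644³ = 48.876pt
Step 5: 11.0 × 1.644⁵ = 132.100pt
Difference: 132.100 − 48.876 = 83.224pt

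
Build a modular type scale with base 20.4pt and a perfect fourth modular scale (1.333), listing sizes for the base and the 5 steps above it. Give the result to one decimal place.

20.4pt, 27.2pt, 36.2pt, 48.3pt, 64.4pt, 85.9pt

Step 0: 20.4pt
Step 1: 20.4 × 1.333 = 27.2
Step 2: 20.4 × 1.333² = 36.2
Step 3: 20.4 × 1.333³ = 48.3
Step 4: 20.4 × 1.333⁴ = 64.4
Step 5: 20.4 × 1.333⁵ = 85.9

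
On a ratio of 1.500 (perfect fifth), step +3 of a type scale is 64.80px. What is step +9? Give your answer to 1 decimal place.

738.1px

64.80 × 1.500⁶ = 64.80 × 11.39062 ≈ 738.112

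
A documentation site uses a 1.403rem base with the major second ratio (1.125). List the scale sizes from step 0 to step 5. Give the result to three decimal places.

Step 0: 1.403rem
Step 1: 1.403 × 1.125 = 1.578
Step 2: 1.403 × 1.125² = 1.776
Step 3: 1.403 × 1.125³ = 1.998
Step 4: 1.403 × 1.125⁴ = 2.247
Step 5: 1.403 × 1.125⁵ = 2.528

1.403rem, 1.578rem, 1.776rem, 1.998rem, 2.247rem, 2.528rem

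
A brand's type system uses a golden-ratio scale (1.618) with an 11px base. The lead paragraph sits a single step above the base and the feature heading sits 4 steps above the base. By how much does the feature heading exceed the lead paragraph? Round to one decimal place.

57.6px

Step 1: 11.0 × 1.618 = 17.798px
Step 4: 11.0 × 1.618⁴ = 75.389px
Difference: 75.389 − 17.798 = 57.591px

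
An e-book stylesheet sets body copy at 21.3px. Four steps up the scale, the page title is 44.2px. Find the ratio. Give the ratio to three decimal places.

1.200

The ratio satisfies 21.3 × r⁴ = 44.2, so r = (44.2 / 21.3)^(1/4).
r = 2.0751^(1/4) ≈ 1.2002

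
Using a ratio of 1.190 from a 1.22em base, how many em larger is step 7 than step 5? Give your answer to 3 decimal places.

1.211em

Step 5: 1.22 × 1.190⁵ = 2.91135em
Step 7: 1.22 × 1.190⁷ = 4.12276em
Difference: 4.12276 − 2.91135 = 1.21141em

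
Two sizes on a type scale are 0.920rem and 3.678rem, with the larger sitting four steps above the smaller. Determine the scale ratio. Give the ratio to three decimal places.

r⁴ = 3.678 / 0.920, so r = (3.678/0.920)^(1/4).
r = 3.9978^(1/4) ≈ 1.4140

1.414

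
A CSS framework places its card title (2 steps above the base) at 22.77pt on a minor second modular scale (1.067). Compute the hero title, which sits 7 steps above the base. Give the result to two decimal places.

31.49pt

22.77 × 1.067⁵ = 22.77 × 1.38300 ≈ 31.491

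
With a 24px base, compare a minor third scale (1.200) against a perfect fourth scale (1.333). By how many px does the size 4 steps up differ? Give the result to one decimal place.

Minor third: 24.0 × 1.200⁴ = 49.766px
Perfect fourth: 24.0 × 1.333⁴ = 75.776px
Difference: 75.776 − 49.766 = 26.010px

26.0px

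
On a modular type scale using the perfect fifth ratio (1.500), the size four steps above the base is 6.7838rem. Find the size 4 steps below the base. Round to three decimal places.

6.7838 ÷ 1.500⁸ = 6.7838 ÷ 25.62891 ≈ 0.265

0.265rem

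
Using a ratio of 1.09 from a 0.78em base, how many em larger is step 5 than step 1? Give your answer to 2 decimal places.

0.35em

Step 1: 0.78 × 1.09 = 0.8502em
Step 5: 0.78 × 1.09⁵ = 1.2001em
Difference: 1.2001 − 0.8502 = 0.3499em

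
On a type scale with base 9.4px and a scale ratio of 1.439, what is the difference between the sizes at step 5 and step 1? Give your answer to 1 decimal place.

44.5px

Step 1: 9.4 × 1.439 = 13.527px
Step 5: 9.4 × 1.439⁵ = 58.001px
Difference: 58.001 − 13.527 = 44.474px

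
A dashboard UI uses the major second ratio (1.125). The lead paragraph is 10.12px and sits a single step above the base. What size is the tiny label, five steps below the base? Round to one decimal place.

The gap is -5 − (1) = -6 steps, so the factor is 1.125^-6.
10.12 ÷ 1.125⁶ = 10.12 ÷ 2.02729 ≈ 4.992

5.0px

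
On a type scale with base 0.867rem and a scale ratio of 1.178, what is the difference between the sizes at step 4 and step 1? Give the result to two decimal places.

0.65rem

Step 1: 0.867 × 1.178 = 1.0213rem
Step 4: 0.867 × 1.178⁴ = 1.6696rem
Difference: 1.6696 − 1.0213 = 0.6483rem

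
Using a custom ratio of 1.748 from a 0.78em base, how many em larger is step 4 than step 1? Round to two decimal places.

Step 1: 0.78 × 1.748 = 1.3634em
Step 4: 0.78 × 1.748⁴ = 7.2822em
Difference: 7.2822 − 1.3634 = 5.9188em

5.92em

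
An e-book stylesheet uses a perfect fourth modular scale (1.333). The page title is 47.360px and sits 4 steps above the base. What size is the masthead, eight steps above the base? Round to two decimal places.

The gap is 8 − (4) = 4 steps, so the factor is 1.333^4.
47.360 × 1.333⁴ = 47.360 × 3.15733 ≈ 149.531

149.53px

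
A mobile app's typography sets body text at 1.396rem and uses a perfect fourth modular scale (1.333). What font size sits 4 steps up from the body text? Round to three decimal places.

Each step on a modular scale multiplies by the ratio, so the size n steps from the base is base × ratioⁿ.
1.396 × 1.333⁴ = 1.396 × 3.15733 ≈ 4.408

4.408rem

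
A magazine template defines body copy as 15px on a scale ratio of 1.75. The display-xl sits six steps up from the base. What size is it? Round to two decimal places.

15.0 × 1.75⁶ = 15.0 × 28.72290 ≈ 430.84

430.84px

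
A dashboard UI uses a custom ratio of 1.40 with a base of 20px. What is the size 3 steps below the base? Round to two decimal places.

7.29px

20.0 ÷ 1.40³ = 20.0 ÷ 2.74400 ≈ 7.29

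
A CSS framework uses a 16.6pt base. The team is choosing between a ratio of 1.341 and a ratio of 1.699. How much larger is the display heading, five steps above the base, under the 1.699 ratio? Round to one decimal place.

163.0pt

At 1.341: 16.6 × 1.341⁵ = 71.987pt
At 1.699: 16.6 × 1.699⁵ = 235.004pt
Difference: 235.004 − 71.987 = 163.017pt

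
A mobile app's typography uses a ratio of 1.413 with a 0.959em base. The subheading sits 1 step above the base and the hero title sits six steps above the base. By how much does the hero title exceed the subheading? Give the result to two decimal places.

6.28em

Step 1: 0.959 × 1.413 = 1.3551em
Step 6: 0.959 × 1.413⁶ = 7.6326em
Difference: 7.6326 − 1.3551 = 6.2775em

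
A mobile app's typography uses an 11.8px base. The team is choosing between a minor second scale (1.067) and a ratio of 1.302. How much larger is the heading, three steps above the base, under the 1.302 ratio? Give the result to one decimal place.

Minor second: 11.8 × 1.067³ = 14.334px
At 1.302: 11.8 × 1.302³ = 26.044px
Difference: 26.044 − 14.334 = 11.710px

11.7px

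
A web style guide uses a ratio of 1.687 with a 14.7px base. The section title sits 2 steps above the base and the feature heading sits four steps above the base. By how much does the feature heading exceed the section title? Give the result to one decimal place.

77.2px

Step 2: 14.7 × 1.687² = 41.836px
Step 4: 14.7 × 1.687⁴ = 119.063px
Difference: 119.063 − 41.836 = 77.227px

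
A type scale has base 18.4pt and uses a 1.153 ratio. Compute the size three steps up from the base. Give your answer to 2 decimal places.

18.4 × 1.153³ = 18.4 × 1.53281 ≈ 28.20

28.20pt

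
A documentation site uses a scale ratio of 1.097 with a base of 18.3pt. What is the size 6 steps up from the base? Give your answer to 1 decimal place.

31.9pt

A modular type scale is a geometric sequence: sizeₙ = base × rⁿ.
18.3 × 1.097⁶ = 18.3 × 1.74277 ≈ 31.89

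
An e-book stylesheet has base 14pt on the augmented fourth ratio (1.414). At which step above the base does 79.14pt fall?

1.414ⁿ = 79.14 / 14 = 5.6529
n = ln(5.6529) / ln(1.414) = 1.7322 / 0.3464 ≈ 5.00

5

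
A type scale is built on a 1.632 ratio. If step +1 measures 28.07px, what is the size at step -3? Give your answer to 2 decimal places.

3.96px

28.07 ÷ 1.632⁴ = 28.07 ÷ 7.09383 ≈ 3.957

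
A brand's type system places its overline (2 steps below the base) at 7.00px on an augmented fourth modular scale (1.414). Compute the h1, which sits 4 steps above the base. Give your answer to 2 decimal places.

55.95px

7.00 × 1.414⁶ = 7.00 × 7.99275 ≈ 55.949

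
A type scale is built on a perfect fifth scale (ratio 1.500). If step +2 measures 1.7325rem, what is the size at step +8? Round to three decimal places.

Moving from step +2 to step +8 is 6 steps up, so multiply by r⁶.
1.7325 × 1.500⁶ = 1.7325 × 11.39062 ≈ 19.734

19.734rem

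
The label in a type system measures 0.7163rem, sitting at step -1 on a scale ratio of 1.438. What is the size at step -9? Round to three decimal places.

0.7163 ÷ 1.438⁸ = 0.7163 ÷ 18.28399 ≈ 0.039

0.039rem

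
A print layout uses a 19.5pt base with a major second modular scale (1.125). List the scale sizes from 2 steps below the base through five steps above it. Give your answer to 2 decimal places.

15.41pt, 17.33pt, 19.50pt, 21.94pt, 24.68pt, 27.76pt, 31.24pt, 35.14pt

Step -2: 19.5 ÷ 1.125² = 15.41
Step -1: 19.5 ÷ 1.125 = 17.33
Step 0: 19.5pt
Step 1: 19.5 × 1.125 = 21.94
Step 2: 19.5 × 1.125² = 24.68
Step 3: 19.5 × 1.125³ = 27.76
Step 4: 19.5 × 1.125⁴ = 31.24
Step 5: 19.5 × 1.125⁵ = 35.14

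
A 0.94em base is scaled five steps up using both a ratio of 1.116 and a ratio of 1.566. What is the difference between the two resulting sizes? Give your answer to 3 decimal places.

7.226em

At 1.116: 0.94 × 1.116⁵ = 1.62723em
At 1.566: 0.94 × 1.566⁵ = 8.85292em
Difference: 8.85292 − 1.62723 = 7.22569em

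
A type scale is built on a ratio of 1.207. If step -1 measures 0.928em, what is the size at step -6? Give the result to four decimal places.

0.3623em

Moving from step -1 to step -6 is 5 steps down, so divide by r⁵.
0.928 ÷ 1.207⁵ = 0.928 ÷ 2.56175 ≈ 0.3623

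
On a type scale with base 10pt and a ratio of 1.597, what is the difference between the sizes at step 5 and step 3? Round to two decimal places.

Step 3: 10.0 × 1.597³ = 40.7300pt
Step 5: 10.0 × 1.597⁵ = 103.8782pt
Difference: 103.8782 − 40.7300 = 63.1482pt

63.15pt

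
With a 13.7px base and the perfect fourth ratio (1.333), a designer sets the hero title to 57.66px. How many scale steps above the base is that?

5

1.333ⁿ = 57.66 / 13.7 = 4.2088
n = ln(4.2088) / ln(1.333) = 1.4372 / 0.2874 ≈ 5.00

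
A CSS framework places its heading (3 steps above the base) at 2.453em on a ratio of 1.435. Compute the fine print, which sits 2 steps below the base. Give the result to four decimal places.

Moving from step +3 to step -2 is 5 steps down, so divide by r⁵.
2.453 ÷ 1.435⁵ = 2.453 ÷ 6.08498 ≈ 0.4031

0.4031em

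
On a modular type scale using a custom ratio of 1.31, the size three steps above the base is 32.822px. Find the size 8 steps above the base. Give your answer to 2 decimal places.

126.63px

Moving from step +3 to step +8 is 5 steps up, so multiply by r⁵.
32.822 × 1.31⁵ = 32.822 × 3.85795 ≈ 126.626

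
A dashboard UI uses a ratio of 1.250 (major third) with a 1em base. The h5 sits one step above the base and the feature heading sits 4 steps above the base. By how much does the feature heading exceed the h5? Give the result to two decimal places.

Step 1: 1.0 × 1.250 = 1.2500em
Step 4: 1.0 × 1.250⁴ = 2.4414em
Difference: 2.4414 − 1.2500 = 1.1914em

1.19em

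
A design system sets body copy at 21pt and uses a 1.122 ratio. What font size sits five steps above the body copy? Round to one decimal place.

21.0 × 1.122⁵ = 21.0 × 1.77813 ≈ 37.34

37.3pt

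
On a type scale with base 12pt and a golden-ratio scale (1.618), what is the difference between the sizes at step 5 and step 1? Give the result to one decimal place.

113.7pt

Step 1: 12.0 × 1.618 = 19.416pt
Step 5: 12.0 × 1.618⁵ = 133.068pt
Difference: 133.068 − 19.416 = 113.652pt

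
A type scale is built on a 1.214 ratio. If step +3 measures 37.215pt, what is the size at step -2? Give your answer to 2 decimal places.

37.215 ÷ 1.214⁵ = 37.215 ÷ 2.63690 ≈ 14.113

14.11pt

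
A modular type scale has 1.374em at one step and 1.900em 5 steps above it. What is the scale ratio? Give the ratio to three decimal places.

The ratio satisfies 1.374 × r⁵ = 1.900, so r = (1.900 / 1.374)^(1/5).
r = 1.3828^(1/5) ≈ 1.0670

1.067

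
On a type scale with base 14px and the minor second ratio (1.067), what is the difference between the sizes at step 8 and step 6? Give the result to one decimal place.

Step 6: 14.0 × 1.067⁶ = 20.659px
Step 8: 14.0 × 1.067⁸ = 23.520px
Difference: 23.520 − 20.659 = 2.861px

2.9px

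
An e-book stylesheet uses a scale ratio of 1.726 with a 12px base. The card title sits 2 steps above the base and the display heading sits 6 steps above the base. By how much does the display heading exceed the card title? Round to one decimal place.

281.5px

Step 2: 12.0 × 1.726² = 35.749px
Step 6: 12.0 × 1.726⁶ = 317.268px
Difference: 317.268 − 35.749 = 281.519px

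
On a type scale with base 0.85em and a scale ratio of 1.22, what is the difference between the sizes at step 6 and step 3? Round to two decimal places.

Step 3: 0.85 × 1.22³ = 1.5435em
Step 6: 0.85 × 1.22⁶ = 2.8027em
Difference: 2.8027 − 1.5435 = 1.2592em

1.26em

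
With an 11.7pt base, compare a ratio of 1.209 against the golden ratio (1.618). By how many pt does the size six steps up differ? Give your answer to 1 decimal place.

173.4pt

At 1.209: 11.7 × 1.209⁶ = 36.538pt
Golden ratio: 11.7 × 1.618⁶ = 209.922pt
Difference: 209.922 − 36.538 = 173.384pt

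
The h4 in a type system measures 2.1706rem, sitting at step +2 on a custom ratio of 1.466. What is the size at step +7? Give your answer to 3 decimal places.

2.1706 × 1.466⁵ = 2.1706 × 6.77127 ≈ 14.698

14.698rem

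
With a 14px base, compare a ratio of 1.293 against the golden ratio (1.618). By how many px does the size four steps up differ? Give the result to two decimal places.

56.82px

At 1.293: 14.0 × 1.293⁴ = 39.1311px
Golden ratio: 14.0 × 1.618⁴ = 95.9494px
Difference: 95.9494 − 39.1311 = 56.8183px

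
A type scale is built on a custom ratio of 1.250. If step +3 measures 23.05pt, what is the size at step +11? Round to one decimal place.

23.05 × 1.250⁸ = 23.05 × 5.96046 ≈ 137.389

137.4pt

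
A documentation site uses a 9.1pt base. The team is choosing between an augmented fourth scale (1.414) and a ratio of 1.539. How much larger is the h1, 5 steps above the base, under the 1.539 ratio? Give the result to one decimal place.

Augmented fourth: 9.1 × 1.414⁵ = 51.439pt
At 1.539: 9.1 × 1.539⁵ = 78.566pt
Difference: 78.566 − 51.439 = 27.127pt

27.1pt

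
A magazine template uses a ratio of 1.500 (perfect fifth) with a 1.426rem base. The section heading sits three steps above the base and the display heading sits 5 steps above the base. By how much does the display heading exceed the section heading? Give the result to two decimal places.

Step 3: 1.426 × 1.500³ = 4.8127rem
Step 5: 1.426 × 1.500⁵ = 10.8287rem
Difference: 10.8287 − 4.8127 = 6.0160rem

6.02rem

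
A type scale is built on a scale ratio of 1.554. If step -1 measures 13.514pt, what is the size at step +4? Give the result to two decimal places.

Moving from step -1 to step +4 is 5 steps up, so multiply by r⁵.
13.514 × 1.554⁵ = 13.514 × 9.06265 ≈ 122.473

122.47pt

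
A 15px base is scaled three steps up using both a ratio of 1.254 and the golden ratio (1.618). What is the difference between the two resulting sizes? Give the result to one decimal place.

At 1.254: 15.0 × 1.254³ = 29.579px
Golden ratio: 15.0 × 1.618³ = 63.537px
Difference: 63.537 − 29.579 = 33.958px

34.0px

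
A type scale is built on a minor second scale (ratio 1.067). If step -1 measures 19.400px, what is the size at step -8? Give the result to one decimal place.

The gap is -8 − (-1) = -7 steps, so the factor is 1.067^-7.
19.400 ÷ 1.067⁷ = 19.400 ÷ 1.57453 ≈ 12.321

12.3px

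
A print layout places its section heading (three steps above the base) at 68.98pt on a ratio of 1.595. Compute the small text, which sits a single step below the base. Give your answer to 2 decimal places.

Moving from step +3 to step -1 is 4 steps down, so divide by r⁴.
68.98 ÷ 1.595⁴ = 68.98 ÷ 6.47206 ≈ 10.658

10.66pt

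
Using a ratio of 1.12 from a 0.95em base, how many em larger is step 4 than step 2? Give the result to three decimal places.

Step 2: 0.95 × 1.12² = 1.19168em
Step 4: 0.95 × 1.12⁴ = 1.49484em
Difference: 1.49484 − 1.19168 = 0.30316em

0.303em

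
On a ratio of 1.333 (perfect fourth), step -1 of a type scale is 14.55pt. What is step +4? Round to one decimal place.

61.2pt

The gap is 4 − (-1) = 5 steps, so the factor is 1.333^5.
14.55 × 1.333⁵ = 14.55 × 4.20873 ≈ 61.237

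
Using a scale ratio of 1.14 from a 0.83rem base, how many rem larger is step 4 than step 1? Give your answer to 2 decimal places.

Step 1: 0.83 × 1.14 = 0.9462rem
Step 4: 0.83 × 1.14⁴ = 1.4018rem
Difference: 1.4018 − 0.9462 = 0.4556rem

0.46rem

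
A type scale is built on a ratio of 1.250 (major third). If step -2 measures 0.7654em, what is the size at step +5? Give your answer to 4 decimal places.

3.6497em

0.7654 × 1.250⁷ = 0.7654 × 4.76837 ≈ 3.6497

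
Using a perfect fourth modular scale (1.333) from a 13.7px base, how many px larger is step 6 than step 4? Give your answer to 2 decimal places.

33.60px

Step 4: 13.7 × 1.333⁴ = 43.2555px
Step 6: 13.7 × 1.333⁶ = 76.8602px
Difference: 76.8602 − 43.2555 = 33.6047px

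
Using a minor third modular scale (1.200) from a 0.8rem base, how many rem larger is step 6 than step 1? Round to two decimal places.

Step 1: 0.8 × 1.200 = 0.9600rem
Step 6: 0.8 × 1.200⁶ = 2.3888rem
Difference: 2.3888 − 0.9600 = 1.4288rem

1.43rem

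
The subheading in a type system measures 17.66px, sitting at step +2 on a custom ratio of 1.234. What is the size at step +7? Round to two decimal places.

17.66 × 1.234⁵ = 17.66 × 2.86138 ≈ 50.532

50.53px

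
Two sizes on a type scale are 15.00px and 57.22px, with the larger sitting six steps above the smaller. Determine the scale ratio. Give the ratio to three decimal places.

1.250

r⁶ = 57.22 / 15.00, so r = (57.22/15.00)^(1/6).
r = 3.8147^(1/6) ≈ 1.2500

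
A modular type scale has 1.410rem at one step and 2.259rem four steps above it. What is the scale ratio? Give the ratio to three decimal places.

r⁴ = 2.259 / 1.410, so r = (2.259/1.410)^(1/4).
r = 1.6021^(1/4) ≈ 1.1251

1.125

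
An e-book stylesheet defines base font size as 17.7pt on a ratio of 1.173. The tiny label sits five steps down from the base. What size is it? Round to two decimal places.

7.97pt

17.7 ÷ 1.173⁵ = 17.7 ÷ 2.22070 ≈ 7.97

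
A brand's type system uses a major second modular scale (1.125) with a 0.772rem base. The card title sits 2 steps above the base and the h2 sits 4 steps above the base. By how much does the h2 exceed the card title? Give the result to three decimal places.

0.260rem

Step 2: 0.772 × 1.125² = 0.97706rem
Step 4: 0.772 × 1.125⁴ = 1.23659rem
Difference: 1.23659 − 0.97706 = 0.25953rem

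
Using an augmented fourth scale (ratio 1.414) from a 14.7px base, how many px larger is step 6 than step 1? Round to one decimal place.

96.7px

Step 1: 14.7 × 1.414 = 20.786px
Step 6: 14.7 × 1.414⁶ = 117.493px
Difference: 117.493 − 20.786 = 96.707px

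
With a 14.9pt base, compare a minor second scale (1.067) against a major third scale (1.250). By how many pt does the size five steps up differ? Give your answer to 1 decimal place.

24.9pt

Minor second: 14.9 × 1.067⁵ = 20.607pt
Major third: 14.9 × 1.250⁵ = 45.471pt
Difference: 45.471 − 20.607 = 24.864pt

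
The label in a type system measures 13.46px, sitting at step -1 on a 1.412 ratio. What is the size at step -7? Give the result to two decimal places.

13.46 ÷ 1.412⁶ = 13.46 ÷ 7.92516 ≈ 1.698

1.70px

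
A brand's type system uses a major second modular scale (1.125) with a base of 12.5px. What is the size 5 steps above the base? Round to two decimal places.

22.53px

Every step multiplies by the scale ratio.
12.5 × 1.125⁵ = 12.5 × 1.80203 ≈ 22.53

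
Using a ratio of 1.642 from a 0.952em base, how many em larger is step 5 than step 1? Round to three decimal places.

Step 1: 0.952 × 1.642 = 1.56318em
Step 5: 0.952 × 1.642⁵ = 11.36325em
Difference: 11.36325 − 1.56318 = 9.80007em

9.800em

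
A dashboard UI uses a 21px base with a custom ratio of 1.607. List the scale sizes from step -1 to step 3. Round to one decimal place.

Step -1: 21.0 ÷ 1.607 = 13.1
Step 0: 21px
Step 1: 21.0 × 1.607 = 33.7
Step 2: 21.0 × 1.607² = 54.2
Step 3: 21.0 × 1.607³ = 87.1

13.1px, 21.0px, 33.7px, 54.2px, 87.1px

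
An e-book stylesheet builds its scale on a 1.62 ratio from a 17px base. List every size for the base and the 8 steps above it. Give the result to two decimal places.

17.00px, 27.54px, 44.61px, 72.28px, 117.09px, 189.68px, 307.28px, 497.80px, 806.43px

Step 0: 17px
Step 1: 17.0 × 1.62 = 27.54
Step 2: 17.0 × 1.62² = 44.61
Step 3: 17.0 × 1.62³ = 72.28
Step 4: 17.0 × 1.62⁴ = 117.09
Step 5: 17.0 × 1.62⁵ = 189.68
Step 6: 17.0 × 1.62⁶ = 307.28
Step 7: 17.0 × 1.62⁷ = 497.80
Step 8: 17.0 × 1.62⁸ = 806.43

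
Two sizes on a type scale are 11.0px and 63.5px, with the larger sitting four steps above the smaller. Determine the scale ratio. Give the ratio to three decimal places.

1.550

r⁴ = 63.5 / 11.0, so r = (63.5/11.0)^(1/4).
r = 5.7727^(1/4) ≈ 1.5500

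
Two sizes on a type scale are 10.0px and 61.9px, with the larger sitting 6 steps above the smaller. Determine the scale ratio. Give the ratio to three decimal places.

1.355

r⁶ = 61.9 / 10.0, so r = (61.9/10.0)^(1/6).
r = 6.1900^(1/6) ≈ 1.3550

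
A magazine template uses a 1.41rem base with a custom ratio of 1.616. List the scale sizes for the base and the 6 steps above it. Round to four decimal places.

1.4100rem, 2.2786rem, 3.6822rem, 5.9504rem, 9.6158rem, 15.5391rem, 25.1112rem

Step 0: 1.41rem
Step 1: 1.41 × 1.616 = 2.2786
Step 2: 1.41 × 1.616² = 3.6822
Step 3: 1.41 × 1.616³ = 5.9504
Step 4: 1.41 × 1.616⁴ = 9.6158
Step 5: 1.41 × 1.616⁵ = 15.5391
Step 6: 1.41 × 1.616⁶ = 25.1112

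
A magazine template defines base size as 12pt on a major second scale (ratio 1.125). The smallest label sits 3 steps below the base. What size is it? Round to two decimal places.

8.43pt

Every step multiplies by the scale ratio.
12.0 ÷ 1.125³ = 12.0 ÷ 1.42383 ≈ 8.43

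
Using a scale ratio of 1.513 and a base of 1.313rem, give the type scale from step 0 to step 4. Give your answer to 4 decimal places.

1.3130rem, 1.9866rem, 3.0057rem, 4.5476rem, 6.8805rem

Step 0: 1.313rem
Step 1: 1.313 × 1.513 = 1.9866
Step 2: 1.313 × 1.513² = 3.0057
Step 3: 1.313 × 1.513³ = 4.5476
Step 4: 1.313 × 1.513⁴ = 6.8805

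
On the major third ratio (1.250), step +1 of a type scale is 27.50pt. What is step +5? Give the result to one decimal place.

27.50 × 1.250⁴ = 27.50 × 2.44141 ≈ 67.139

67.1pt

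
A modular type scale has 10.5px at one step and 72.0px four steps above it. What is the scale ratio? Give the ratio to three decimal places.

1.618

The ratio satisfies 10.5 × r⁴ = 72.0, so r = (72.0 / 10.5)^(1/4).
r = 6.8571^(1/4) ≈ 1.6182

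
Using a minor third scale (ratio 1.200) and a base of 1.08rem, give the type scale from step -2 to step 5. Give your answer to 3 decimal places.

0.750rem, 0.900rem, 1.080rem, 1.296rem, 1.555rem, 1.866rem, 2.239rem, 2.687rem

Step -2: 1.08 ÷ 1.200² = 0.750
Step -1: 1.08 ÷ 1.200 = 0.900
Step 0: 1.08rem
Step 1: 1.08 × 1.200 = 1.296
Step 2: 1.08 × 1.200² = 1.555
Step 3: 1.08 × 1.200³ = 1.866
Step 4: 1.08 × 1.200⁴ = 2.239
Step 5: 1.08 × 1.200⁵ = 2.687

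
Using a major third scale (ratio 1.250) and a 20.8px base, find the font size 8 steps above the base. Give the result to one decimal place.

124.0px

A modular type scale is a geometric sequence: sizeₙ = base × rⁿ.
20.8 × 1.250⁸ = 20.8 × 5.96046 ≈ 123.98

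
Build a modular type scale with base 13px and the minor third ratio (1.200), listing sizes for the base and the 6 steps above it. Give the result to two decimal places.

13.00px, 15.60px, 18.72px, 22.46px, 26.96px, 32.35px, 38.82px

Step 0: 13px
Step 1: 13.0 × 1.200 = 15.60
Step 2: 13.0 × 1.200² = 18.72
Step 3: 13.0 × 1.200³ = 22.46
Step 4: 13.0 × 1.200⁴ = 26.96
Step 5: 13.0 × 1.200⁵ = 32.35
Step 6: 13.0 × 1.200⁶ = 38.82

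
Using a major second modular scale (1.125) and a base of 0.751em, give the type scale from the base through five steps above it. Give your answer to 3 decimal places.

Step 0: 0.751em
Step 1: 0.751 × 1.125 = 0.845
Step 2: 0.751 × 1.125² = 0.950
Step 3: 0.751 × 1.125³ = 1.069
Step 4: 0.751 × 1.125⁴ = 1.203
Step 5: 0.751 × 1.125⁵ = 1.353

0.751em, 0.845em, 0.950em, 1.069em, 1.203em, 1.353em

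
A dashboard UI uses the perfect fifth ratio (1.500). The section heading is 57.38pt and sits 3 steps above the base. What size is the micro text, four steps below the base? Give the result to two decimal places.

3.36pt

Moving from step +3 to step -4 is 7 steps down, so divide by r⁷.
57.38 ÷ 1.500⁷ = 57.38 ÷ 17.08594 ≈ 3.358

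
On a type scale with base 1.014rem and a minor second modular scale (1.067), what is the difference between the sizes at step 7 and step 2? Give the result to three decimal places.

0.442rem

Step 2: 1.014 × 1.067² = 1.15443rem
Step 7: 1.014 × 1.067⁷ = 1.59657rem
Difference: 1.59657 − 1.15443 = 0.44214rem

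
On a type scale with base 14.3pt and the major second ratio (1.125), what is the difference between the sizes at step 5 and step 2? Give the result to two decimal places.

Step 2: 14.3 × 1.125² = 18.0984pt
Step 5: 14.3 × 1.125⁵ = 25.7691pt
Difference: 25.7691 − 18.0984 = 7.6707pt

7.67pt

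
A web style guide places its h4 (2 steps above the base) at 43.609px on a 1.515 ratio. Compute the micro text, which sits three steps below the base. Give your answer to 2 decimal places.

5.46px

The gap is -3 − (2) = -5 steps, so the factor is 1.515^-5.
43.609 ÷ 1.515⁵ = 43.609 ÷ 7.98111 ≈ 5.464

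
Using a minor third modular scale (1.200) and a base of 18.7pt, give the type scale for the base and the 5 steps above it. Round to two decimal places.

18.70pt, 22.44pt, 26.93pt, 32.31pt, 38.78pt, 46.53pt

Step 0: 18.7pt
Step 1: 18.7 × 1.200 = 22.44
Step 2: 18.7 × 1.200² = 26.93
Step 3: 18.7 × 1.200³ = 32.31
Step 4: 18.7 × 1.200⁴ = 38.78
Step 5: 18.7 × 1.200⁵ = 46.53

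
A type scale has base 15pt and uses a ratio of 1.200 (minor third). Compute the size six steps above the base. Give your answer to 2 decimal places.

44.79pt

15.0 × 1.200⁶ = 15.0 × 2.98598 ≈ 44.79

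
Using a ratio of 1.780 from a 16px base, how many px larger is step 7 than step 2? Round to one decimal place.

855.2px

Step 2: 16.0 × 1.780² = 50.694px
Step 7: 16.0 × 1.780⁷ = 905.858px
Difference: 905.858 − 50.694 = 855.164px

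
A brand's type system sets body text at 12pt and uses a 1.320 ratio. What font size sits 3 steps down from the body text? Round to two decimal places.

12.0 ÷ 1.320³ = 12.0 ÷ 2.29997 ≈ 5.22

5.22pt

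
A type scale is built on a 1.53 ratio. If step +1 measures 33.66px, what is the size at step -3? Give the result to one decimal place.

33.66 ÷ 1.53⁴ = 33.66 ÷ 5.47981 ≈ 6.143

6.1px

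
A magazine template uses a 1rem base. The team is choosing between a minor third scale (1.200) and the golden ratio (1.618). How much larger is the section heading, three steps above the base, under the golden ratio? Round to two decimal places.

2.51rem

Minor third: 1.0 × 1.200³ = 1.7280rem
Golden ratio: 1.0 × 1.618³ = 4.2358rem
Difference: 4.2358 − 1.7280 = 2.5078rem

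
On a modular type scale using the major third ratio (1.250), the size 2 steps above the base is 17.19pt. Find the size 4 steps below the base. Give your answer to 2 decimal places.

The gap is -4 − (2) = -6 steps, so the factor is 1.250^-6.
17.19 ÷ 1.250⁶ = 17.19 ÷ 3.81470 ≈ 4.506

4.51pt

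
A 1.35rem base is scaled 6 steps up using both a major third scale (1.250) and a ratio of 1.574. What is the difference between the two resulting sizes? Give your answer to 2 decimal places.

15.38rem

Major third: 1.35 × 1.250⁶ = 5.1498rem
At 1.574: 1.35 × 1.574⁶ = 20.5287rem
Difference: 20.5287 − 5.1498 = 15.3789rem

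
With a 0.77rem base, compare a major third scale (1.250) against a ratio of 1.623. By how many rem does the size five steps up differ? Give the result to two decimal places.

Major third: 0.77 × 1.250⁵ = 2.3499rem
At 1.623: 0.77 × 1.623⁵ = 8.6713rem
Difference: 8.6713 − 2.3499 = 6.3214rem

6.32rem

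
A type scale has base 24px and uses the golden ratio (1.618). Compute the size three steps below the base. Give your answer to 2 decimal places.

5.67px

Each step on a modular scale multiplies by the ratio, so the size n steps from the base is base × ratioⁿ.
24.0 ÷ 1.618³ = 24.0 ÷ 4.23580 ≈ 5.67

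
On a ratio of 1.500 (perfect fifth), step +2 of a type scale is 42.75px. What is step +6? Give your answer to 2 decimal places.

216.42px

42.75 × 1.500⁴ = 42.75 × 5.06250 ≈ 216.422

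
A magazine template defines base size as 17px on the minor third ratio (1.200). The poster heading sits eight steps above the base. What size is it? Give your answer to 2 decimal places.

73.10px

Each step on a modular scale multiplies by the ratio, so the size n steps from the base is base × ratioⁿ.
17.0 × 1.200⁸ = 17.0 × 4.29982 ≈ 73.10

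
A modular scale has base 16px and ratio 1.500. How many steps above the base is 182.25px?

6

1.500ⁿ = 182.25 / 16 = 11.3906
n = ln(11.3906) / ln(1.500) = 2.4328 / 0.4055 ≈ 6.00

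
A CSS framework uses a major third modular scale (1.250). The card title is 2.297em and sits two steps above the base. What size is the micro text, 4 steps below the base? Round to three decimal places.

0.602em

2.297 ÷ 1.250⁶ = 2.297 ÷ 3.81470 ≈ 0.602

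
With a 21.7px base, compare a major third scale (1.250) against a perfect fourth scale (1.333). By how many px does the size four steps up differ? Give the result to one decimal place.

Major third: 21.7 × 1.250⁴ = 52.979px
Perfect fourth: 21.7 × 1.333⁴ = 68.514px
Difference: 68.514 − 52.979 = 15.535px

15.5px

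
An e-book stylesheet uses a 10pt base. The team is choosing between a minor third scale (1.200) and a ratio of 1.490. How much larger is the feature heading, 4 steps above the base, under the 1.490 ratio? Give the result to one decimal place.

Minor third: 10.0 × 1.200⁴ = 20.736pt
At 1.490: 10.0 × 1.490⁴ = 49.288pt
Difference: 49.288 − 20.736 = 28.552pt

28.6pt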